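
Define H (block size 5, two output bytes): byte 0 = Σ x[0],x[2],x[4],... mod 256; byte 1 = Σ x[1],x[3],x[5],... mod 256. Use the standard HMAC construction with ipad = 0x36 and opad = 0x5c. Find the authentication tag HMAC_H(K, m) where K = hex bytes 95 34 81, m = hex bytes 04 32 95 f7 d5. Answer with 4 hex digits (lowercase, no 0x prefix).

Key hex bytes 95 34 81 is 3 bytes ≤ B = 5; zero-pad to 5 bytes: K' = 95 34 81 00 00.
K' ⊕ ipad = a3 02 b7 36 36.  K' ⊕ opad = c9 68 dd 5c 5c.
Inner input = (K'⊕ipad) ∥ m = a3 02 b7 36 36 ∥ 04 32 95 f7 d5.
Inner hash: even-index sum = 697 mod 256 = 185; odd-index sum = 422 mod 256 = 166 → b9 a6.
Outer input = (K'⊕opad) ∥ inner = c9 68 dd 5c 5c ∥ b9 a6.
Outer hash (tag): even-index sum = 680 mod 256 = 168; odd-index sum = 381 mod 256 = 125 → a8 7d.

a87d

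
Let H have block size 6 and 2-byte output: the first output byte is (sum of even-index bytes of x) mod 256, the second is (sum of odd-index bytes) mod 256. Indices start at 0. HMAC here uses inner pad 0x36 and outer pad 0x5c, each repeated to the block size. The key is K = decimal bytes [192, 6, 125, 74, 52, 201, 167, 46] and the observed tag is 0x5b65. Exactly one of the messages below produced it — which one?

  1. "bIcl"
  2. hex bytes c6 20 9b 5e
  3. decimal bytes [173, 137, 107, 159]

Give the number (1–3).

1

Key decimal bytes [192, 6, 125, 74, 52, 201, 167, 46] = c0 06 7d 4a 34 c9 a7 2e is 8 bytes > B = 6, so hash it first: H(key) = 18 47, then zero-pad to 6 bytes: K' = 18 47 00 00 00 00.
K' ⊕ ipad = 2e 71 36 36 36 36; K' ⊕ opad = 44 1b 5c 5c 5c 5c.
m1: inner = H(2e 71 36 36 36 36 62 49 63 6c) = 5f 92; tag = H(44 1b 5c 5c 5c 5c 5f 92) = 5b65 ← matches
m2: inner = H(2e 71 36 36 36 36 c6 20 9b 5e) = fb 5b; tag = H(44 1b 5c 5c 5c 5c fb 5b) = f72e
m3: inner = H(2e 71 36 36 36 36 ad 89 6b 9f) = b2 05; tag = H(44 1b 5c 5c 5c 5c b2 05) = aed8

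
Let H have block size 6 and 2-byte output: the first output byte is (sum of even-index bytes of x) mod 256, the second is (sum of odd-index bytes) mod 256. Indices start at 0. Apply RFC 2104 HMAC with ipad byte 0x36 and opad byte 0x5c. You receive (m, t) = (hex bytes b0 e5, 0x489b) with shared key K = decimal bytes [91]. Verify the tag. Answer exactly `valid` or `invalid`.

Key decimal bytes [91] = 5b is 1 byte ≤ B = 6; zero-pad to 6 bytes: K' = 5b 00 00 00 00 00.
K' ⊕ ipad = 6d 36 36 36 36 36; K' ⊕ opad = 07 5c 5c 5c 5c 5c.
Inner hash: even-index sum = 393 mod 256 = 137; odd-index sum = 391 mod 256 = 135 → 89 87.
Outer hash (recomputed tag): even-index sum = 328 mod 256 = 72; odd-index sum = 411 mod 256 = 155 → 48 9b.
Recomputed tag = 489b; claimed = 489b → match.

valid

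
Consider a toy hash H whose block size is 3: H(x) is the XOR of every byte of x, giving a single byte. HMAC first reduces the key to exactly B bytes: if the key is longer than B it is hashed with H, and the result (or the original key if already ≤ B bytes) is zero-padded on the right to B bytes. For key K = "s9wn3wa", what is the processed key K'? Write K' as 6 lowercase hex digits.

|K| = 7 > B = 3, so first hash the key.
H(K): XOR 73⊕39⊕77⊕6e⊕33⊕77⊕61 = 76.
Zero-pad H(K) = 76 to 3 bytes: K' = 76 00 00.

760000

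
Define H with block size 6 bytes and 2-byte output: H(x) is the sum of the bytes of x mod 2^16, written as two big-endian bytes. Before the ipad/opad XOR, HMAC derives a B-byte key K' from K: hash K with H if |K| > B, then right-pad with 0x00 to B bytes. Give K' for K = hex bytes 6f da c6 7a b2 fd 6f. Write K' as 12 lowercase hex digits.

|K| = 7 > B = 6, so first hash the key.
H(K): sum = 111+218+198+122+178+253+111 = 1191 → 04 a7.
Zero-pad H(K) = 04 a7 to 6 bytes: K' = 04 a7 00 00 00 00.

04a700000000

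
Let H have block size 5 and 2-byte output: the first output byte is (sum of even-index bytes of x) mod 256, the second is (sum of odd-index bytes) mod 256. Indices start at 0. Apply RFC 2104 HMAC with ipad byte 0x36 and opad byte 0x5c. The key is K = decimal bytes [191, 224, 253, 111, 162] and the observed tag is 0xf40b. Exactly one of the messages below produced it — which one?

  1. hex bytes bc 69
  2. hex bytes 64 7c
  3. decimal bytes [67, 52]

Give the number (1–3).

Key decimal bytes [191, 224, 253, 111, 162] = bf e0 fd 6f a2 is exactly B = 5 bytes: K' = bf e0 fd 6f a2.
K' ⊕ ipad = 89 d6 cb 59 94; K' ⊕ opad = e3 bc a1 33 fe.
m1: inner = H(89 d6 cb 59 94 bc 69) = 51 eb; tag = H(e3 bc a1 33 fe 51 eb) = 6d40
m2: inner = H(89 d6 cb 59 94 64 7c) = 64 93; tag = H(e3 bc a1 33 fe 64 93) = 1553
m3: inner = H(89 d6 cb 59 94 43 34) = 1c 72; tag = H(e3 bc a1 33 fe 1c 72) = f40b ← matches

3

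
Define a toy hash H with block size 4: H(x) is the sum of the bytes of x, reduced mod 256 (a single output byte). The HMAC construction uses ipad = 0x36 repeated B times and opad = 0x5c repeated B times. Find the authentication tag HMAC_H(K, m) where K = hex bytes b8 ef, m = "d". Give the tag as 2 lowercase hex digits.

Key hex bytes b8 ef is 2 bytes ≤ B = 4; zero-pad to 4 bytes: K' = b8 ef 00 00.
K' ⊕ ipad = 8e d9 36 36.  K' ⊕ opad = e4 b3 5c 5c.
Inner input = (K'⊕ipad) ∥ m = 8e d9 36 36 ∥ 64.
Inner hash: sum = 142+217+54+54+100 = 567; mod 256 = 55 → 37.
Outer input = (K'⊕opad) ∥ inner = e4 b3 5c 5c ∥ 37.
Outer hash (tag): sum = 228+179+92+92+55 = 646; mod 256 = 134 → 86.

86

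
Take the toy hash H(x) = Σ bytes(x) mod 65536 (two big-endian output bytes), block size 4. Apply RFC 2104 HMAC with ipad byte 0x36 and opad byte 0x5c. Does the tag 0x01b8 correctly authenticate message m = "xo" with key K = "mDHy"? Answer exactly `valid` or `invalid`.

invalid

Key "mDHy" = 6d 44 48 79 is exactly B = 4 bytes: K' = 6d 44 48 79.
K' ⊕ ipad = 5b 72 7e 4f; K' ⊕ opad = 31 18 14 25.
Inner hash: sum = 91+114+126+79+120+111 = 641 → 02 81.
Outer hash (recomputed tag): sum = 49+24+20+37+2+129 = 261 → 01 05.
Recomputed tag = 0105; claimed = 01b8 → mismatch.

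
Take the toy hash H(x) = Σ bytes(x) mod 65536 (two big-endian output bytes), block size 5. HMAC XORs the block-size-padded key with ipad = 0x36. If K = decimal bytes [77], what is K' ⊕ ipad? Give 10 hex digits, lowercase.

Key decimal bytes [77] = 4d is 1 byte ≤ B = 5; zero-pad to 5 bytes: K' = 4d 00 00 00 00.
XOR each byte with 0x36: 4d⊕36=7b, 00⊕36=36, 00⊕36=36, 00⊕36=36, 00⊕36=36.

7b36363636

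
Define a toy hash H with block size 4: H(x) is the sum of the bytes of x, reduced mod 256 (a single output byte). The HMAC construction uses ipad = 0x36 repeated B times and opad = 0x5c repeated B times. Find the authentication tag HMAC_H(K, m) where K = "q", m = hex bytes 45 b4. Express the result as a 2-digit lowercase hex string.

23

Key "q" = 71 is 1 byte ≤ B = 4; zero-pad to 4 bytes: K' = 71 00 00 00.
K' ⊕ ipad = 47 36 36 36.  K' ⊕ opad = 2d 5c 5c 5c.
Inner input = (K'⊕ipad) ∥ m = 47 36 36 36 ∥ 45 b4.
Inner hash: sum = 71+54+54+54+69+180 = 482; mod 256 = 226 → e2.
Outer input = (K'⊕opad) ∥ inner = 2d 5c 5c 5c ∥ e2.
Outer hash (tag): sum = 45+92+92+92+226 = 547; mod 256 = 35 → 23.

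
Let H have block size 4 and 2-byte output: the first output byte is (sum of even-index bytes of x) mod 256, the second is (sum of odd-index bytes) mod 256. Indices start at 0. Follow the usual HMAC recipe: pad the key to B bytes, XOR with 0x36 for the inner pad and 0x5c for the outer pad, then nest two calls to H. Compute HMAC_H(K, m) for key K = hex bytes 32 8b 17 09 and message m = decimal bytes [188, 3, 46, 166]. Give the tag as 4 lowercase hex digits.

c8d1

Key hex bytes 32 8b 17 09 is exactly B = 4 bytes: K' = 32 8b 17 09.
K' ⊕ ipad = 04 bd 21 3f.  K' ⊕ opad = 6e d7 4b 55.
Inner input = (K'⊕ipad) ∥ m = 04 bd 21 3f ∥ bc 03 2e a6.
Inner hash: even-index sum = 271 mod 256 = 15; odd-index sum = 421 mod 256 = 165 → 0f a5.
Outer input = (K'⊕opad) ∥ inner = 6e d7 4b 55 ∥ 0f a5.
Outer hash (tag): even-index sum = 200 mod 256 = 200; odd-index sum = 465 mod 256 = 209 → c8 d1.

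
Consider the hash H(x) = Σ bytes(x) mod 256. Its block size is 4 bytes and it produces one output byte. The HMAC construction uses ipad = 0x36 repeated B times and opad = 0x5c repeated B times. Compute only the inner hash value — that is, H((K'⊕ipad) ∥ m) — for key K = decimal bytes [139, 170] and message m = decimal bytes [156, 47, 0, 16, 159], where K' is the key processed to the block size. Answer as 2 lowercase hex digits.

Key decimal bytes [139, 170] = 8b aa is 2 bytes ≤ B = 4; zero-pad to 4 bytes: K' = 8b aa 00 00.
K' ⊕ ipad = bd 9c 36 36.
Inner input = bd 9c 36 36 ∥ 9c 2f 00 10 9f.
Inner hash: sum = 189+156+54+54+156+47+0+16+159 = 831; mod 256 = 63 → 3f.

3f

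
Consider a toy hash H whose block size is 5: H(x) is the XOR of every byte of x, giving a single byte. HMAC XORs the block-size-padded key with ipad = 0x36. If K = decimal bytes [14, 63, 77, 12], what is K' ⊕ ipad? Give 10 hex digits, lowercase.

Key decimal bytes [14, 63, 77, 12] = 0e 3f 4d 0c is 4 bytes ≤ B = 5; zero-pad to 5 bytes: K' = 0e 3f 4d 0c 00.
XOR each byte with 0x36: 0e⊕36=38, 3f⊕36=09, 4d⊕36=7b, 0c⊕36=3a, 00⊕36=36.

38097b3a36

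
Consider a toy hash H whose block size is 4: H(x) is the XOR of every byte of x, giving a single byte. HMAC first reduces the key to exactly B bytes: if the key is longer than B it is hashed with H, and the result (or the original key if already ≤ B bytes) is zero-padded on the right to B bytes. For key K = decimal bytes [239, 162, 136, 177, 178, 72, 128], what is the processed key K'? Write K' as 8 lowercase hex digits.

0e000000

|K| = 7 > B = 4, so first hash the key.
H(K): XOR ef⊕a2⊕88⊕b1⊕b2⊕48⊕80 = 0e.
Zero-pad H(K) = 0e to 4 bytes: K' = 0e 00 00 00.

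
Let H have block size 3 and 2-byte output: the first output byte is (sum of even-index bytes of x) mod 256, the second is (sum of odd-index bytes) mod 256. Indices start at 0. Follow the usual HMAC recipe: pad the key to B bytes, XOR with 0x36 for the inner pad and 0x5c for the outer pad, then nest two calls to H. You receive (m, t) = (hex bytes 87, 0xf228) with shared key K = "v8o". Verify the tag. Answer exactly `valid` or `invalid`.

Key "v8o" = 76 38 6f is exactly B = 3 bytes: K' = 76 38 6f.
K' ⊕ ipad = 40 0e 59; K' ⊕ opad = 2a 64 33.
Inner hash: even-index sum = 153 mod 256 = 153; odd-index sum = 149 mod 256 = 149 → 99 95.
Outer hash (recomputed tag): even-index sum = 242 mod 256 = 242; odd-index sum = 253 mod 256 = 253 → f2 fd.
Recomputed tag = f2fd; claimed = f228 → mismatch.

invalid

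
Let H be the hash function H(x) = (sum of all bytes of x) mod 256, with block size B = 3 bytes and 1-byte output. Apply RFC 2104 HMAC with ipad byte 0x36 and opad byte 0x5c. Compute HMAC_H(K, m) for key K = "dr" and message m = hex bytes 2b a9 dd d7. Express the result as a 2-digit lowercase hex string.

16

Key "dr" = 64 72 is 2 bytes ≤ B = 3; zero-pad to 3 bytes: K' = 64 72 00.
K' ⊕ ipad = 52 44 36.  K' ⊕ opad = 38 2e 5c.
Inner input = (K'⊕ipad) ∥ m = 52 44 36 ∥ 2b a9 dd d7.
Inner hash: sum = 82+68+54+43+169+221+215 = 852; mod 256 = 84 → 54.
Outer input = (K'⊕opad) ∥ inner = 38 2e 5c ∥ 54.
Outer hash (tag): sum = 56+46+92+84 = 278; mod 256 = 22 → 16.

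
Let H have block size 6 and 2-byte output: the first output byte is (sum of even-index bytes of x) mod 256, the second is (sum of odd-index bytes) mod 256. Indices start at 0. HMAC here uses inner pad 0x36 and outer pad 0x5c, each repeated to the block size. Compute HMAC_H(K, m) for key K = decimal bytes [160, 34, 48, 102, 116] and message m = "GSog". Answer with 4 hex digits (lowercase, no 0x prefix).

2468

Key decimal bytes [160, 34, 48, 102, 116] = a0 22 30 66 74 is 5 bytes ≤ B = 6; zero-pad to 6 bytes: K' = a0 22 30 66 74 00.
K' ⊕ ipad = 96 14 06 50 42 36.  K' ⊕ opad = fc 7e 6c 3a 28 5c.
Inner input = (K'⊕ipad) ∥ m = 96 14 06 50 42 36 ∥ 47 53 6f 67.
Inner hash: even-index sum = 404 mod 256 = 148; odd-index sum = 340 mod 256 = 84 → 94 54.
Outer input = (K'⊕opad) ∥ inner = fc 7e 6c 3a 28 5c ∥ 94 54.
Outer hash (tag): even-index sum = 548 mod 256 = 36; odd-index sum = 360 mod 256 = 104 → 24 68.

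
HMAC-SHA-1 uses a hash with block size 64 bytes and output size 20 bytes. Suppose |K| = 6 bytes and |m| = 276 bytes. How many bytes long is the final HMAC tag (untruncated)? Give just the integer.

20

The tag is one SHA-1 digest: 20 bytes.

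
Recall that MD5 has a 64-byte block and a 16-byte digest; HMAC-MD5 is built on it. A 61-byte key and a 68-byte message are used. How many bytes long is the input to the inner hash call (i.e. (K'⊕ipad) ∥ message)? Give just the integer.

Key is 61 ≤ 64 bytes, zero-padded: |K'| = 64.
Inner input = (K'⊕ipad) ∥ m → 64 + 68 = 132 bytes.

132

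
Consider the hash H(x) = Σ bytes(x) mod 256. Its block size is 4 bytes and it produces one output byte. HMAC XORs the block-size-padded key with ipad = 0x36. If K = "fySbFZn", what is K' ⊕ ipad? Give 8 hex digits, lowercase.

Key "fySbFZn" = 66 79 53 62 46 5a 6e is 7 bytes > B = 4, so hash it first: H(key) = a2, then zero-pad to 4 bytes: K' = a2 00 00 00.
XOR each byte with 0x36: a2⊕36=94, 00⊕36=36, 00⊕36=36, 00⊕36=36.

94363636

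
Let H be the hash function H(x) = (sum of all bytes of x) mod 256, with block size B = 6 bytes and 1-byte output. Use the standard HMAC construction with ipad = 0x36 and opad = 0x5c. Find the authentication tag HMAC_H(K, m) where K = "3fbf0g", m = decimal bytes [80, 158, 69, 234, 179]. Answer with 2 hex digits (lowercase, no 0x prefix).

e8

Key "3fbf0g" = 33 66 62 66 30 67 is exactly B = 6 bytes: K' = 33 66 62 66 30 67.
K' ⊕ ipad = 05 50 54 50 06 51.  K' ⊕ opad = 6f 3a 3e 3a 6c 3b.
Inner input = (K'⊕ipad) ∥ m = 05 50 54 50 06 51 ∥ 50 9e 45 ea b3.
Inner hash: sum = 5+80+84+80+6+81+80+158+69+234+179 = 1056; mod 256 = 32 → 20.
Outer input = (K'⊕opad) ∥ inner = 6f 3a 3e 3a 6c 3b ∥ 20.
Outer hash (tag): sum = 111+58+62+58+108+59+32 = 488; mod 256 = 232 → e8.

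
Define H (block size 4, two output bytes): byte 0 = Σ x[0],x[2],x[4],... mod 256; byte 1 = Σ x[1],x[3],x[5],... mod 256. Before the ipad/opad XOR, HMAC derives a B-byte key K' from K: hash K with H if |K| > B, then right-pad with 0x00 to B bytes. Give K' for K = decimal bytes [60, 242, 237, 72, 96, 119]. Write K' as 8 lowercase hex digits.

89b10000

|K| = 6 > B = 4, so first hash the key.
H(K): even-index sum = 393 mod 256 = 137; odd-index sum = 433 mod 256 = 177 → 89 b1.
Zero-pad H(K) = 89 b1 to 4 bytes: K' = 89 b1 00 00.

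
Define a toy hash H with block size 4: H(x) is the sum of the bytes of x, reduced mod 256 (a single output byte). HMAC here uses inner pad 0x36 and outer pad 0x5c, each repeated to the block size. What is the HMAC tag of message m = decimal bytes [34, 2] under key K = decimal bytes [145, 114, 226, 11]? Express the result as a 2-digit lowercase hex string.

30

Key decimal bytes [145, 114, 226, 11] = 91 72 e2 0b is exactly B = 4 bytes: K' = 91 72 e2 0b.
K' ⊕ ipad = a7 44 d4 3d.  K' ⊕ opad = cd 2e be 57.
Inner input = (K'⊕ipad) ∥ m = a7 44 d4 3d ∥ 22 02.
Inner hash: sum = 167+68+212+61+34+2 = 544; mod 256 = 32 → 20.
Outer input = (K'⊕opad) ∥ inner = cd 2e be 57 ∥ 20.
Outer hash (tag): sum = 205+46+190+87+32 = 560; mod 256 = 48 → 30.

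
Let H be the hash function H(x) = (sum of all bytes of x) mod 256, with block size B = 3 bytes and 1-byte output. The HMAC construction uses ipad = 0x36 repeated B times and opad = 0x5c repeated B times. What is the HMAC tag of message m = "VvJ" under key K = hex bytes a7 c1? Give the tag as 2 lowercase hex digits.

c8

Key hex bytes a7 c1 is 2 bytes ≤ B = 3; zero-pad to 3 bytes: K' = a7 c1 00.
K' ⊕ ipad = 91 f7 36.  K' ⊕ opad = fb 9d 5c.
Inner input = (K'⊕ipad) ∥ m = 91 f7 36 ∥ 56 76 4a.
Inner hash: sum = 145+247+54+86+118+74 = 724; mod 256 = 212 → d4.
Outer input = (K'⊕opad) ∥ inner = fb 9d 5c ∥ d4.
Outer hash (tag): sum = 251+157+92+212 = 712; mod 256 = 200 → c8.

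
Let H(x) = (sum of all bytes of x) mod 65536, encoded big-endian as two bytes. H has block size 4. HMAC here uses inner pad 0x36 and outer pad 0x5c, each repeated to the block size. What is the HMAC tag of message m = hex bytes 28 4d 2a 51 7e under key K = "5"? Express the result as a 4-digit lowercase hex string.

Key "5" = 35 is 1 byte ≤ B = 4; zero-pad to 4 bytes: K' = 35 00 00 00.
K' ⊕ ipad = 03 36 36 36.  K' ⊕ opad = 69 5c 5c 5c.
Inner input = (K'⊕ipad) ∥ m = 03 36 36 36 ∥ 28 4d 2a 51 7e.
Inner hash: sum = 3+54+54+54+40+77+42+81+126 = 531 → 02 13.
Outer input = (K'⊕opad) ∥ inner = 69 5c 5c 5c ∥ 02 13.
Outer hash (tag): sum = 105+92+92+92+2+19 = 402 → 01 92.

0192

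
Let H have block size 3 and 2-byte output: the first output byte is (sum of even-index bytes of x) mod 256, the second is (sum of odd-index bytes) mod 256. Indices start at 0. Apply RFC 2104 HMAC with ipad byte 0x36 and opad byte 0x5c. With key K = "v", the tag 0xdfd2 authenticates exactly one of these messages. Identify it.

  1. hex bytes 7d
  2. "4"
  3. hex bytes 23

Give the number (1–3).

3

Key "v" = 76 is 1 byte ≤ B = 3; zero-pad to 3 bytes: K' = 76 00 00.
K' ⊕ ipad = 40 36 36; K' ⊕ opad = 2a 5c 5c.
m1: inner = H(40 36 36 7d) = 76 b3; tag = H(2a 5c 5c 76 b3) = 39d2
m2: inner = H(40 36 36 34) = 76 6a; tag = H(2a 5c 5c 76 6a) = f0d2
m3: inner = H(40 36 36 23) = 76 59; tag = H(2a 5c 5c 76 59) = dfd2 ← matches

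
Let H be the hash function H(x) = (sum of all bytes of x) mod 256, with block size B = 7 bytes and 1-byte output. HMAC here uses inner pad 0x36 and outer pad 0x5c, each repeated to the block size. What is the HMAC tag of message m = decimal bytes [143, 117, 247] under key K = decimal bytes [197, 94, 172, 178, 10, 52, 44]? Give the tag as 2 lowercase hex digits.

Key decimal bytes [197, 94, 172, 178, 10, 52, 44] = c5 5e ac b2 0a 34 2c is exactly B = 7 bytes: K' = c5 5e ac b2 0a 34 2c.
K' ⊕ ipad = f3 68 9a 84 3c 02 1a.  K' ⊕ opad = 99 02 f0 ee 56 68 70.
Inner input = (K'⊕ipad) ∥ m = f3 68 9a 84 3c 02 1a ∥ 8f 75 f7.
Inner hash: sum = 243+104+154+132+60+2+26+143+117+247 = 1228; mod 256 = 204 → cc.
Outer input = (K'⊕opad) ∥ inner = 99 02 f0 ee 56 68 70 ∥ cc.
Outer hash (tag): sum = 153+2+240+238+86+104+112+204 = 1139; mod 256 = 115 → 73.

73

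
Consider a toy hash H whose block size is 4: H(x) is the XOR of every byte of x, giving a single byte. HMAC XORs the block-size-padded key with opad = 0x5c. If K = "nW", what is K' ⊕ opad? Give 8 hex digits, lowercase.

Key "nW" = 6e 57 is 2 bytes ≤ B = 4; zero-pad to 4 bytes: K' = 6e 57 00 00.
XOR each byte with 0x5c: 6e⊕5c=32, 57⊕5c=0b, 00⊕5c=5c, 00⊕5c=5c.

320b5c5c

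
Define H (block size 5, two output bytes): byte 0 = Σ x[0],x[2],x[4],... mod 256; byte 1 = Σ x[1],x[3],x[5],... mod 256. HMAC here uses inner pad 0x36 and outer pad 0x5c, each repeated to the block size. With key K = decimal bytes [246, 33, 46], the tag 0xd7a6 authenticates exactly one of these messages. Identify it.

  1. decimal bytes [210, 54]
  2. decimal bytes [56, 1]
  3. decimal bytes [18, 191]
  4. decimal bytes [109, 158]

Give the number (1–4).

Key decimal bytes [246, 33, 46] = f6 21 2e is 3 bytes ≤ B = 5; zero-pad to 5 bytes: K' = f6 21 2e 00 00.
K' ⊕ ipad = c0 17 18 36 36; K' ⊕ opad = aa 7d 72 5c 5c.
m1: inner = H(c0 17 18 36 36 d2 36) = 44 1f; tag = H(aa 7d 72 5c 5c 44 1f) = 971d
m2: inner = H(c0 17 18 36 36 38 01) = 0f 85; tag = H(aa 7d 72 5c 5c 0f 85) = fde8
m3: inner = H(c0 17 18 36 36 12 bf) = cd 5f; tag = H(aa 7d 72 5c 5c cd 5f) = d7a6 ← matches
m4: inner = H(c0 17 18 36 36 6d 9e) = ac ba; tag = H(aa 7d 72 5c 5c ac ba) = 3285

3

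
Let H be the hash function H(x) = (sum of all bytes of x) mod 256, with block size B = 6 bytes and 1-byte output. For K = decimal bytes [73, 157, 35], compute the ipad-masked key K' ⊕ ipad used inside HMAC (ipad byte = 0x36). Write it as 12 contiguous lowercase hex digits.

7fab15363636

Key decimal bytes [73, 157, 35] = 49 9d 23 is 3 bytes ≤ B = 6; zero-pad to 6 bytes: K' = 49 9d 23 00 00 00.
XOR each byte with 0x36: 49⊕36=7f, 9d⊕36=ab, 23⊕36=15, 00⊕36=36, 00⊕36=36, 00⊕36=36.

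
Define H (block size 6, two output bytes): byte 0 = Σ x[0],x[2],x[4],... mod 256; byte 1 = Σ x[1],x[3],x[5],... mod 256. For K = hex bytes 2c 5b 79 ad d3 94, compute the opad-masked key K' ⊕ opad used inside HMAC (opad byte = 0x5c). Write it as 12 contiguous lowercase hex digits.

700725f18fc8

Key hex bytes 2c 5b 79 ad d3 94 is exactly B = 6 bytes: K' = 2c 5b 79 ad d3 94.
XOR each byte with 0x5c: 2c⊕5c=70, 5b⊕5c=07, 79⊕5c=25, ad⊕5c=f1, d3⊕5c=8f, 94⊕5c=c8.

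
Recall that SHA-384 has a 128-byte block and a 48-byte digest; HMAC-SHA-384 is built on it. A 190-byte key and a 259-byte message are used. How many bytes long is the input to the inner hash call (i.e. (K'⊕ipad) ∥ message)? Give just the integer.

387

Key is 190 > 128 bytes, so it is hashed to 48 bytes then zero-padded to 128: |K'| = 128.
Inner input = (K'⊕ipad) ∥ m → 128 + 259 = 387 bytes.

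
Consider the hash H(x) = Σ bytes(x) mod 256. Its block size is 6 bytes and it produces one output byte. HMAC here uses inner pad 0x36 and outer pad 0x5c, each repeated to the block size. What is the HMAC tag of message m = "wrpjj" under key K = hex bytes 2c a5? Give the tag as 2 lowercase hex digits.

Key hex bytes 2c a5 is 2 bytes ≤ B = 6; zero-pad to 6 bytes: K' = 2c a5 00 00 00 00.
K' ⊕ ipad = 1a 93 36 36 36 36.  K' ⊕ opad = 70 f9 5c 5c 5c 5c.
Inner input = (K'⊕ipad) ∥ m = 1a 93 36 36 36 36 ∥ 77 72 70 6a 6a.
Inner hash: sum = 26+147+54+54+54+54+119+114+112+106+106 = 946; mod 256 = 178 → b2.
Outer input = (K'⊕opad) ∥ inner = 70 f9 5c 5c 5c 5c ∥ b2.
Outer hash (tag): sum = 112+249+92+92+92+92+178 = 907; mod 256 = 139 → 8b.

8b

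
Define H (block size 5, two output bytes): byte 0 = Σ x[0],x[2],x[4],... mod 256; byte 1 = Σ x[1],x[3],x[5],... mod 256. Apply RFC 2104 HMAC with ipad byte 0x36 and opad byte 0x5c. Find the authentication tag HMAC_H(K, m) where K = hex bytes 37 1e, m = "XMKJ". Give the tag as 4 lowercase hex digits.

24a2

Key hex bytes 37 1e is 2 bytes ≤ B = 5; zero-pad to 5 bytes: K' = 37 1e 00 00 00.
K' ⊕ ipad = 01 28 36 36 36.  K' ⊕ opad = 6b 42 5c 5c 5c.
Inner input = (K'⊕ipad) ∥ m = 01 28 36 36 36 ∥ 58 4d 4b 4a.
Inner hash: even-index sum = 260 mod 256 = 4; odd-index sum = 257 mod 256 = 1 → 04 01.
Outer input = (K'⊕opad) ∥ inner = 6b 42 5c 5c 5c ∥ 04 01.
Outer hash (tag): even-index sum = 292 mod 256 = 36; odd-index sum = 162 mod 256 = 162 → 24 a2.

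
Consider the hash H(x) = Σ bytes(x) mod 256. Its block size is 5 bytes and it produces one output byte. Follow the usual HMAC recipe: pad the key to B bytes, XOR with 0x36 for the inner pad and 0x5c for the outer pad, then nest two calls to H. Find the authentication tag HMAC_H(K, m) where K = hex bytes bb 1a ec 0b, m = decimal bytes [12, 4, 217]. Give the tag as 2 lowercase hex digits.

7f

Key hex bytes bb 1a ec 0b is 4 bytes ≤ B = 5; zero-pad to 5 bytes: K' = bb 1a ec 0b 00.
K' ⊕ ipad = 8d 2c da 3d 36.  K' ⊕ opad = e7 46 b0 57 5c.
Inner input = (K'⊕ipad) ∥ m = 8d 2c da 3d 36 ∥ 0c 04 d9.
Inner hash: sum = 141+44+218+61+54+12+4+217 = 751; mod 256 = 239 → ef.
Outer input = (K'⊕opad) ∥ inner = e7 46 b0 57 5c ∥ ef.
Outer hash (tag): sum = 231+70+176+87+92+239 = 895; mod 256 = 127 → 7f.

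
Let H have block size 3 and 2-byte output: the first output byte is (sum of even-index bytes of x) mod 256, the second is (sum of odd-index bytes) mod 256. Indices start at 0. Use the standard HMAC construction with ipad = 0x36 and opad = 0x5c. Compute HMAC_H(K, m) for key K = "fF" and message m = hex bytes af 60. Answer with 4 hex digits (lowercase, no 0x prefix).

b500

Key "fF" = 66 46 is 2 bytes ≤ B = 3; zero-pad to 3 bytes: K' = 66 46 00.
K' ⊕ ipad = 50 70 36.  K' ⊕ opad = 3a 1a 5c.
Inner input = (K'⊕ipad) ∥ m = 50 70 36 ∥ af 60.
Inner hash: even-index sum = 230 mod 256 = 230; odd-index sum = 287 mod 256 = 31 → e6 1f.
Outer input = (K'⊕opad) ∥ inner = 3a 1a 5c ∥ e6 1f.
Outer hash (tag): even-index sum = 181 mod 256 = 181; odd-index sum = 256 mod 256 = 0 → b5 00.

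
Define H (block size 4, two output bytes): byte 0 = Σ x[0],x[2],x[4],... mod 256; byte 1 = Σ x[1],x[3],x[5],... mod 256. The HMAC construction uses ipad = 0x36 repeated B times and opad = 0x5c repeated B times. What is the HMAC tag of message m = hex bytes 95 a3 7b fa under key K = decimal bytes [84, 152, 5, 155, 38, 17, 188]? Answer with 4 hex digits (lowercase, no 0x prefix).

16b9

Key decimal bytes [84, 152, 5, 155, 38, 17, 188] = 54 98 05 9b 26 11 bc is 7 bytes > B = 4, so hash it first: H(key) = 3b 44, then zero-pad to 4 bytes: K' = 3b 44 00 00.
K' ⊕ ipad = 0d 72 36 36.  K' ⊕ opad = 67 18 5c 5c.
Inner input = (K'⊕ipad) ∥ m = 0d 72 36 36 ∥ 95 a3 7b fa.
Inner hash: even-index sum = 339 mod 256 = 83; odd-index sum = 581 mod 256 = 69 → 53 45.
Outer input = (K'⊕opad) ∥ inner = 67 18 5c 5c ∥ 53 45.
Outer hash (tag): even-index sum = 278 mod 256 = 22; odd-index sum = 185 mod 256 = 185 → 16 b9.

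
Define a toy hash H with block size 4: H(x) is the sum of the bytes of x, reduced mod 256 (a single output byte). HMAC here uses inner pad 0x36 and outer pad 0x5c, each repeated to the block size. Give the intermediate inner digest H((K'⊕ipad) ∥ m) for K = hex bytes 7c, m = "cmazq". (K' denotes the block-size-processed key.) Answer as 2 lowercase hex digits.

Key hex bytes 7c is 1 byte ≤ B = 4; zero-pad to 4 bytes: K' = 7c 00 00 00.
K' ⊕ ipad = 4a 36 36 36.
Inner input = 4a 36 36 36 ∥ 63 6d 61 7a 71.
Inner hash: sum = 74+54+54+54+99+109+97+122+113 = 776; mod 256 = 8 → 08.

08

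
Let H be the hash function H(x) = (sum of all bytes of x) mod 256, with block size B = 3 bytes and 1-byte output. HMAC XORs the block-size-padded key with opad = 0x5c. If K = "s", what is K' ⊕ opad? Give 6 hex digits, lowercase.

2f5c5c

Key "s" = 73 is 1 byte ≤ B = 3; zero-pad to 3 bytes: K' = 73 00 00.
XOR each byte with 0x5c: 73⊕5c=2f, 00⊕5c=5c, 00⊕5c=5c.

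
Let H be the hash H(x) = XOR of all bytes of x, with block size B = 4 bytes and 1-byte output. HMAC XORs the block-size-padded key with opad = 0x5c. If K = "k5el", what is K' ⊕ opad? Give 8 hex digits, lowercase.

Key "k5el" = 6b 35 65 6c is exactly B = 4 bytes: K' = 6b 35 65 6c.
XOR each byte with 0x5c: 6b⊕5c=37, 35⊕5c=69, 65⊕5c=39, 6c⊕5c=30.

37693930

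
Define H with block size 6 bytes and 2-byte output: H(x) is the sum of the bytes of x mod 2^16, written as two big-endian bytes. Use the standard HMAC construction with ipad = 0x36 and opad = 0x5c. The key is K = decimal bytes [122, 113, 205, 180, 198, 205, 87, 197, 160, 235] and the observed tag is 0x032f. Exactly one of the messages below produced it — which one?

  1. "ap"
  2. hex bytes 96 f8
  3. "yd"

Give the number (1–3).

Key decimal bytes [122, 113, 205, 180, 198, 205, 87, 197, 160, 235] = 7a 71 cd b4 c6 cd 57 c5 a0 eb is 10 bytes > B = 6, so hash it first: H(key) = 06 a6, then zero-pad to 6 bytes: K' = 06 a6 00 00 00 00.
K' ⊕ ipad = 30 90 36 36 36 36; K' ⊕ opad = 5a fa 5c 5c 5c 5c.
m1: inner = H(30 90 36 36 36 36 61 70) = 02 69; tag = H(5a fa 5c 5c 5c 5c 02 69) = 032f ← matches
m2: inner = H(30 90 36 36 36 36 96 f8) = 03 26; tag = H(5a fa 5c 5c 5c 5c 03 26) = 02ed
m3: inner = H(30 90 36 36 36 36 79 64) = 02 75; tag = H(5a fa 5c 5c 5c 5c 02 75) = 033b

1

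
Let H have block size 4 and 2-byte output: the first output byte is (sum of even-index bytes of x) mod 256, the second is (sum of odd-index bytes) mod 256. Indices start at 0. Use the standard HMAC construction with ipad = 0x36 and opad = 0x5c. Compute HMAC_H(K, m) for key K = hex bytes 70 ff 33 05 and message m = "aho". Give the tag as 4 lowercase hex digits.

b660

Key hex bytes 70 ff 33 05 is exactly B = 4 bytes: K' = 70 ff 33 05.
K' ⊕ ipad = 46 c9 05 33.  K' ⊕ opad = 2c a3 6f 59.
Inner input = (K'⊕ipad) ∥ m = 46 c9 05 33 ∥ 61 68 6f.
Inner hash: even-index sum = 283 mod 256 = 27; odd-index sum = 356 mod 256 = 100 → 1b 64.
Outer input = (K'⊕opad) ∥ inner = 2c a3 6f 59 ∥ 1b 64.
Outer hash (tag): even-index sum = 182 mod 256 = 182; odd-index sum = 352 mod 256 = 96 → b6 60.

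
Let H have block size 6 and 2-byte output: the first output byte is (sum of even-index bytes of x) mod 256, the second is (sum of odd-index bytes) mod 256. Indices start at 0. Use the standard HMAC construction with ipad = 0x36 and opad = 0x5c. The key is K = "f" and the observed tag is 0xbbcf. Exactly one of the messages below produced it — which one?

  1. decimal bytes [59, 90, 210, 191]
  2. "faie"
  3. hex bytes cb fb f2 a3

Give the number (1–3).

Key "f" = 66 is 1 byte ≤ B = 6; zero-pad to 6 bytes: K' = 66 00 00 00 00 00.
K' ⊕ ipad = 50 36 36 36 36 36; K' ⊕ opad = 3a 5c 5c 5c 5c 5c.
m1: inner = H(50 36 36 36 36 36 3b 5a d2 bf) = c9 bb; tag = H(3a 5c 5c 5c 5c 5c c9 bb) = bbcf ← matches
m2: inner = H(50 36 36 36 36 36 66 61 69 65) = 8b 68; tag = H(3a 5c 5c 5c 5c 5c 8b 68) = 7d7c
m3: inner = H(50 36 36 36 36 36 cb fb f2 a3) = 79 40; tag = H(3a 5c 5c 5c 5c 5c 79 40) = 6b54

1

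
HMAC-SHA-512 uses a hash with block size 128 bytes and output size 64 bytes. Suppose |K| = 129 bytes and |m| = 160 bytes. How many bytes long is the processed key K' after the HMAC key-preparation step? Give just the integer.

128

Key is 129 > 128 bytes, so it is hashed to 64 bytes then zero-padded to 128: |K'| = 128.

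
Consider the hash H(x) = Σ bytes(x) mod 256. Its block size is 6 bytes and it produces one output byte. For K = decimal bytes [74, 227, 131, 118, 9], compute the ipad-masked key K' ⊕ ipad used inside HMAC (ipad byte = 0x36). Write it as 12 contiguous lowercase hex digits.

7cd5b5403f36

Key decimal bytes [74, 227, 131, 118, 9] = 4a e3 83 76 09 is 5 bytes ≤ B = 6; zero-pad to 6 bytes: K' = 4a e3 83 76 09 00.
XOR each byte with 0x36: 4a⊕36=7c, e3⊕36=d5, 83⊕36=b5, 76⊕36=40, 09⊕36=3f, 00⊕36=36.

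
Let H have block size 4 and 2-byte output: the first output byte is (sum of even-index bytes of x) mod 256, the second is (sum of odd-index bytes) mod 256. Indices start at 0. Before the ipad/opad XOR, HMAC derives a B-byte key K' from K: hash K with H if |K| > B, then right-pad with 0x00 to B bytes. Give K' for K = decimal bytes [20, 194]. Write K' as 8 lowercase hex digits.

Key decimal bytes [20, 194] = 14 c2 is 2 bytes ≤ B = 4; zero-pad to 4 bytes: K' = 14 c2 00 00.

14c20000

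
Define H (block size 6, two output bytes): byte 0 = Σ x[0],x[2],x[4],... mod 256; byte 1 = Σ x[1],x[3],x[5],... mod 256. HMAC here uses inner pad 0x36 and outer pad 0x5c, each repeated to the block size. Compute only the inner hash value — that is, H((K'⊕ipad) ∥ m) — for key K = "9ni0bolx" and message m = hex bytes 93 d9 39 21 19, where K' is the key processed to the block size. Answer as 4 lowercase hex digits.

9719

Key "9ni0bolx" = 39 6e 69 30 62 6f 6c 78 is 8 bytes > B = 6, so hash it first: H(key) = 70 85, then zero-pad to 6 bytes: K' = 70 85 00 00 00 00.
K' ⊕ ipad = 46 b3 36 36 36 36.
Inner input = 46 b3 36 36 36 36 ∥ 93 d9 39 21 19.
Inner hash: even-index sum = 407 mod 256 = 151; odd-index sum = 537 mod 256 = 25 → 97 19.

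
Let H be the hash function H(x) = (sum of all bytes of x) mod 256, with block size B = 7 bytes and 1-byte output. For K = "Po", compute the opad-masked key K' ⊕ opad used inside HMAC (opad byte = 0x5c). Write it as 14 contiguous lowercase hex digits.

0c335c5c5c5c5c

Key "Po" = 50 6f is 2 bytes ≤ B = 7; zero-pad to 7 bytes: K' = 50 6f 00 00 00 00 00.
XOR each byte with 0x5c: 50⊕5c=0c, 6f⊕5c=33, 00⊕5c=5c, 00⊕5c=5c, 00⊕5c=5c, 00⊕5c=5c, 00⊕5c=5c.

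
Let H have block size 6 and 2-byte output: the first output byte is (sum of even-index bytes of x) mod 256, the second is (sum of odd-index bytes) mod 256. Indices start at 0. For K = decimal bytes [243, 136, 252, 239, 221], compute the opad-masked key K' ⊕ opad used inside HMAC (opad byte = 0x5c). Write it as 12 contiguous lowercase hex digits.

afd4a0b3815c

Key decimal bytes [243, 136, 252, 239, 221] = f3 88 fc ef dd is 5 bytes ≤ B = 6; zero-pad to 6 bytes: K' = f3 88 fc ef dd 00.
XOR each byte with 0x5c: f3⊕5c=af, 88⊕5c=d4, fc⊕5c=a0, ef⊕5c=b3, dd⊕5c=81, 00⊕5c=5c.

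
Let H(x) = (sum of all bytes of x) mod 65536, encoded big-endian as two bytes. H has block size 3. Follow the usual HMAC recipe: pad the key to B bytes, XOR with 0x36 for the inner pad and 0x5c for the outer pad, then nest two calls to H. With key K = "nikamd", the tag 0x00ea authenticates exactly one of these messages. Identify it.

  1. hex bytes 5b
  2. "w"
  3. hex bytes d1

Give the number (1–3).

1

Key "nikamd" = 6e 69 6b 61 6d 64 is 6 bytes > B = 3, so hash it first: H(key) = 02 74, then zero-pad to 3 bytes: K' = 02 74 00.
K' ⊕ ipad = 34 42 36; K' ⊕ opad = 5e 28 5c.
m1: inner = H(34 42 36 5b) = 01 07; tag = H(5e 28 5c 01 07) = 00ea ← matches
m2: inner = H(34 42 36 77) = 01 23; tag = H(5e 28 5c 01 23) = 0106
m3: inner = H(34 42 36 d1) = 01 7d; tag = H(5e 28 5c 01 7d) = 0160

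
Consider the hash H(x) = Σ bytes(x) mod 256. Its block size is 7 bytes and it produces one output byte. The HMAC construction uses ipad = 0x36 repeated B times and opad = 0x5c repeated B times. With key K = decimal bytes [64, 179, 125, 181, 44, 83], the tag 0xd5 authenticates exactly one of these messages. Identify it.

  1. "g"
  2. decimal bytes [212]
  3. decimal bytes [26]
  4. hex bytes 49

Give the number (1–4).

1

Key decimal bytes [64, 179, 125, 181, 44, 83] = 40 b3 7d b5 2c 53 is 6 bytes ≤ B = 7; zero-pad to 7 bytes: K' = 40 b3 7d b5 2c 53 00.
K' ⊕ ipad = 76 85 4b 83 1a 65 36; K' ⊕ opad = 1c ef 21 e9 70 0f 5c.
m1: inner = H(76 85 4b 83 1a 65 36 67) = e5; tag = H(1c ef 21 e9 70 0f 5c e5) = d5 ← matches
m2: inner = H(76 85 4b 83 1a 65 36 d4) = 52; tag = H(1c ef 21 e9 70 0f 5c 52) = 42
m3: inner = H(76 85 4b 83 1a 65 36 1a) = 98; tag = H(1c ef 21 e9 70 0f 5c 98) = 88
m4: inner = H(76 85 4b 83 1a 65 36 49) = c7; tag = H(1c ef 21 e9 70 0f 5c c7) = b7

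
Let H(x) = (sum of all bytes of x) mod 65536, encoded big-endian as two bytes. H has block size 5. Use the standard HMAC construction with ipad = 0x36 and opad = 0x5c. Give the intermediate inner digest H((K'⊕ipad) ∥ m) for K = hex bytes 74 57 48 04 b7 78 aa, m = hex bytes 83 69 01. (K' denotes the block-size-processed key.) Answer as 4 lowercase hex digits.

0289

Key hex bytes 74 57 48 04 b7 78 aa is 7 bytes > B = 5, so hash it first: H(key) = 02 f0, then zero-pad to 5 bytes: K' = 02 f0 00 00 00.
K' ⊕ ipad = 34 c6 36 36 36.
Inner input = 34 c6 36 36 36 ∥ 83 69 01.
Inner hash: sum = 52+198+54+54+54+131+105+1 = 649 → 02 89.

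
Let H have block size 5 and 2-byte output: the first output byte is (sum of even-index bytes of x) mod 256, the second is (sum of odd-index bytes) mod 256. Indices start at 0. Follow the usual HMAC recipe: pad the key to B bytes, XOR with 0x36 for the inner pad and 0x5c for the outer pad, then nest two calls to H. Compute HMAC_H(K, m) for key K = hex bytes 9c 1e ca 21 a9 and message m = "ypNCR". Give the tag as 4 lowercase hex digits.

Key hex bytes 9c 1e ca 21 a9 is exactly B = 5 bytes: K' = 9c 1e ca 21 a9.
K' ⊕ ipad = aa 28 fc 17 9f.  K' ⊕ opad = c0 42 96 7d f5.
Inner input = (K'⊕ipad) ∥ m = aa 28 fc 17 9f ∥ 79 70 4e 43 52.
Inner hash: even-index sum = 760 mod 256 = 248; odd-index sum = 344 mod 256 = 88 → f8 58.
Outer input = (K'⊕opad) ∥ inner = c0 42 96 7d f5 ∥ f8 58.
Outer hash (tag): even-index sum = 675 mod 256 = 163; odd-index sum = 439 mod 256 = 183 → a3 b7.

a3b7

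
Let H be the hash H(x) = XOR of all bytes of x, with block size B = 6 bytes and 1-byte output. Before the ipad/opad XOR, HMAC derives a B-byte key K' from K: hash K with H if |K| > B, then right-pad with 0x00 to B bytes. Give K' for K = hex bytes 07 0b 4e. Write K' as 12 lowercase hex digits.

070b4e000000

Key hex bytes 07 0b 4e is 3 bytes ≤ B = 6; zero-pad to 6 bytes: K' = 07 0b 4e 00 00 00.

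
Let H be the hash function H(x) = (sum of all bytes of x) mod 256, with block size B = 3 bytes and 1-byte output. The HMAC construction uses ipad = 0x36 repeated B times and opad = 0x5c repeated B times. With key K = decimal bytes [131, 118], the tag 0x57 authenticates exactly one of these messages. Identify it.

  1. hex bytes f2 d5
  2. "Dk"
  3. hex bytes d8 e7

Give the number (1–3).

1

Key decimal bytes [131, 118] = 83 76 is 2 bytes ≤ B = 3; zero-pad to 3 bytes: K' = 83 76 00.
K' ⊕ ipad = b5 40 36; K' ⊕ opad = df 2a 5c.
m1: inner = H(b5 40 36 f2 d5) = f2; tag = H(df 2a 5c f2) = 57 ← matches
m2: inner = H(b5 40 36 44 6b) = da; tag = H(df 2a 5c da) = 3f
m3: inner = H(b5 40 36 d8 e7) = ea; tag = H(df 2a 5c ea) = 4f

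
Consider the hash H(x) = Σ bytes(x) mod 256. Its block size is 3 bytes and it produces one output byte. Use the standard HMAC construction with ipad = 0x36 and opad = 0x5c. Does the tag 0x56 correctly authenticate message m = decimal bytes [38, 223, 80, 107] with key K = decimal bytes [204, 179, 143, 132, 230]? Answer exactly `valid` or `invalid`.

Key decimal bytes [204, 179, 143, 132, 230] = cc b3 8f 84 e6 is 5 bytes > B = 3, so hash it first: H(key) = 78, then zero-pad to 3 bytes: K' = 78 00 00.
K' ⊕ ipad = 4e 36 36; K' ⊕ opad = 24 5c 5c.
Inner hash: sum = 78+54+54+38+223+80+107 = 634; mod 256 = 122 → 7a.
Outer hash (recomputed tag): sum = 36+92+92+122 = 342; mod 256 = 86 → 56.
Recomputed tag = 56; claimed = 56 → match.

valid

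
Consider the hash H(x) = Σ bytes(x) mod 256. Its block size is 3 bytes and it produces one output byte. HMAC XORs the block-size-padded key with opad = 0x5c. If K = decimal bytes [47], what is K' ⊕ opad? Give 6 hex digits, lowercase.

735c5c

Key decimal bytes [47] = 2f is 1 byte ≤ B = 3; zero-pad to 3 bytes: K' = 2f 00 00.
XOR each byte with 0x5c: 2f⊕5c=73, 00⊕5c=5c, 00⊕5c=5c.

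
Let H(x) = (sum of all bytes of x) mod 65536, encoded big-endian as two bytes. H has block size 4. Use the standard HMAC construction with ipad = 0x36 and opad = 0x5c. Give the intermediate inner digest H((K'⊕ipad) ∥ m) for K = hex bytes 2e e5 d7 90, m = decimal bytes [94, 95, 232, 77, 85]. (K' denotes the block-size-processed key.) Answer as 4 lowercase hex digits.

Key hex bytes 2e e5 d7 90 is exactly B = 4 bytes: K' = 2e e5 d7 90.
K' ⊕ ipad = 18 d3 e1 a6.
Inner input = 18 d3 e1 a6 ∥ 5e 5f e8 4d 55.
Inner hash: sum = 24+211+225+166+94+95+232+77+85 = 1209 → 04 b9.

04b9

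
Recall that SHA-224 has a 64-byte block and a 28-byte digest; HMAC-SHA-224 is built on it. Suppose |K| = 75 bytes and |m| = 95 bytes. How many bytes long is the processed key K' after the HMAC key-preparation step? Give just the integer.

64

Key is 75 > 64 bytes, so it is hashed to 28 bytes then zero-padded to 64: |K'| = 64.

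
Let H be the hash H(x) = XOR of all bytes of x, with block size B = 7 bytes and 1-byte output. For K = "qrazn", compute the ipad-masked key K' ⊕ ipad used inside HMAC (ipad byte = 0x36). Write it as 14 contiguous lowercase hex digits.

Key "qrazn" = 71 72 61 7a 6e is 5 bytes ≤ B = 7; zero-pad to 7 bytes: K' = 71 72 61 7a 6e 00 00.
XOR each byte with 0x36: 71⊕36=47, 72⊕36=44, 61⊕36=57, 7a⊕36=4c, 6e⊕36=58, 00⊕36=36, 00⊕36=36.

4744574c583636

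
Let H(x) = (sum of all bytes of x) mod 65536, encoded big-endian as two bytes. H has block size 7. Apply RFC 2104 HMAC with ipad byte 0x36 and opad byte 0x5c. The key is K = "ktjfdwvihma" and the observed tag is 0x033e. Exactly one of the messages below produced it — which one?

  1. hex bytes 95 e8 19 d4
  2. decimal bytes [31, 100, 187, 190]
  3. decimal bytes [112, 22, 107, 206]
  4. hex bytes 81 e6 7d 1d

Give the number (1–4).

Key "ktjfdwvihma" = 6b 74 6a 66 64 77 76 69 68 6d 61 is 11 bytes > B = 7, so hash it first: H(key) = 04 9f, then zero-pad to 7 bytes: K' = 04 9f 00 00 00 00 00.
K' ⊕ ipad = 32 a9 36 36 36 36 36; K' ⊕ opad = 58 c3 5c 5c 5c 5c 5c.
m1: inner = H(32 a9 36 36 36 36 36 95 e8 19 d4) = 04 53; tag = H(58 c3 5c 5c 5c 5c 5c 04 53) = 033e ← matches
m2: inner = H(32 a9 36 36 36 36 36 1f 64 bb be) = 03 e5; tag = H(58 c3 5c 5c 5c 5c 5c 03 e5) = 03cf
m3: inner = H(32 a9 36 36 36 36 36 70 16 6b ce) = 03 a8; tag = H(58 c3 5c 5c 5c 5c 5c 03 a8) = 0392
m4: inner = H(32 a9 36 36 36 36 36 81 e6 7d 1d) = 03 ea; tag = H(58 c3 5c 5c 5c 5c 5c 03 ea) = 03d4

1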